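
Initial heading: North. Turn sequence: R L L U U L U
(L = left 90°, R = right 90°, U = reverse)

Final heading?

Start: North
  R (right (90° clockwise)) -> East
  L (left (90° counter-clockwise)) -> North
  L (left (90° counter-clockwise)) -> West
  U (U-turn (180°)) -> East
  U (U-turn (180°)) -> West
  L (left (90° counter-clockwise)) -> South
  U (U-turn (180°)) -> North
Final: North

Answer: Final heading: North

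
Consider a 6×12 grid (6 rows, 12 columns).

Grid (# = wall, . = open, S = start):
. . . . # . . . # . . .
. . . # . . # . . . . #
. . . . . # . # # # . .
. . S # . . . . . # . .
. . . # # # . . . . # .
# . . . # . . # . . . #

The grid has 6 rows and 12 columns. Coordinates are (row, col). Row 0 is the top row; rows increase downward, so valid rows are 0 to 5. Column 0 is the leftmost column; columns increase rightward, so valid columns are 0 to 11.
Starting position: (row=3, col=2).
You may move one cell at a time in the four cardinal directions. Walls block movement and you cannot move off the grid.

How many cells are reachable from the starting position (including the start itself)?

Answer: Reachable cells: 53

Derivation:
BFS flood-fill from (row=3, col=2):
  Distance 0: (row=3, col=2)
  Distance 1: (row=2, col=2), (row=3, col=1), (row=4, col=2)
  Distance 2: (row=1, col=2), (row=2, col=1), (row=2, col=3), (row=3, col=0), (row=4, col=1), (row=5, col=2)
  Distance 3: (row=0, col=2), (row=1, col=1), (row=2, col=0), (row=2, col=4), (row=4, col=0), (row=5, col=1), (row=5, col=3)
  Distance 4: (row=0, col=1), (row=0, col=3), (row=1, col=0), (row=1, col=4), (row=3, col=4)
  Distance 5: (row=0, col=0), (row=1, col=5), (row=3, col=5)
  Distance 6: (row=0, col=5), (row=3, col=6)
  Distance 7: (row=0, col=6), (row=2, col=6), (row=3, col=7), (row=4, col=6)
  Distance 8: (row=0, col=7), (row=3, col=8), (row=4, col=7), (row=5, col=6)
  Distance 9: (row=1, col=7), (row=4, col=8), (row=5, col=5)
  Distance 10: (row=1, col=8), (row=4, col=9), (row=5, col=8)
  Distance 11: (row=1, col=9), (row=5, col=9)
  Distance 12: (row=0, col=9), (row=1, col=10), (row=5, col=10)
  Distance 13: (row=0, col=10), (row=2, col=10)
  Distance 14: (row=0, col=11), (row=2, col=11), (row=3, col=10)
  Distance 15: (row=3, col=11)
  Distance 16: (row=4, col=11)
Total reachable: 53 (grid has 53 open cells total)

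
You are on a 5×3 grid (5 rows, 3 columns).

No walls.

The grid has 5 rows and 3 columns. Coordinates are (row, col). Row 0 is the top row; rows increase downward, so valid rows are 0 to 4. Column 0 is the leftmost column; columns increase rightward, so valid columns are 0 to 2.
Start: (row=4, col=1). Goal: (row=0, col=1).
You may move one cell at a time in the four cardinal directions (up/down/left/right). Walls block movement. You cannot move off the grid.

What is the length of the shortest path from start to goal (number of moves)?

Answer: Shortest path length: 4

Derivation:
BFS from (row=4, col=1) until reaching (row=0, col=1):
  Distance 0: (row=4, col=1)
  Distance 1: (row=3, col=1), (row=4, col=0), (row=4, col=2)
  Distance 2: (row=2, col=1), (row=3, col=0), (row=3, col=2)
  Distance 3: (row=1, col=1), (row=2, col=0), (row=2, col=2)
  Distance 4: (row=0, col=1), (row=1, col=0), (row=1, col=2)  <- goal reached here
One shortest path (4 moves): (row=4, col=1) -> (row=3, col=1) -> (row=2, col=1) -> (row=1, col=1) -> (row=0, col=1)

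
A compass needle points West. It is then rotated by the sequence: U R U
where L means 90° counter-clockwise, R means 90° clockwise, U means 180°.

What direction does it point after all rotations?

Answer: Final heading: North

Derivation:
Start: West
  U (U-turn (180°)) -> East
  R (right (90° clockwise)) -> South
  U (U-turn (180°)) -> North
Final: North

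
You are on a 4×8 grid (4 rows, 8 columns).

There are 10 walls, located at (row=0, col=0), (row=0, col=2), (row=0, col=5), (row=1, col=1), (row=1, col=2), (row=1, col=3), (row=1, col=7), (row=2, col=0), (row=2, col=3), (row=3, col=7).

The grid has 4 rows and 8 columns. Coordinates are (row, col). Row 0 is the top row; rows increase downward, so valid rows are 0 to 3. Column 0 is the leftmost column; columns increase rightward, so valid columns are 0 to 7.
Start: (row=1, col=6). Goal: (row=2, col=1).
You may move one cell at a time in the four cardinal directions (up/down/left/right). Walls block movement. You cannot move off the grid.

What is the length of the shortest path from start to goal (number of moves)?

BFS from (row=1, col=6) until reaching (row=2, col=1):
  Distance 0: (row=1, col=6)
  Distance 1: (row=0, col=6), (row=1, col=5), (row=2, col=6)
  Distance 2: (row=0, col=7), (row=1, col=4), (row=2, col=5), (row=2, col=7), (row=3, col=6)
  Distance 3: (row=0, col=4), (row=2, col=4), (row=3, col=5)
  Distance 4: (row=0, col=3), (row=3, col=4)
  Distance 5: (row=3, col=3)
  Distance 6: (row=3, col=2)
  Distance 7: (row=2, col=2), (row=3, col=1)
  Distance 8: (row=2, col=1), (row=3, col=0)  <- goal reached here
One shortest path (8 moves): (row=1, col=6) -> (row=1, col=5) -> (row=1, col=4) -> (row=2, col=4) -> (row=3, col=4) -> (row=3, col=3) -> (row=3, col=2) -> (row=3, col=1) -> (row=2, col=1)

Answer: Shortest path length: 8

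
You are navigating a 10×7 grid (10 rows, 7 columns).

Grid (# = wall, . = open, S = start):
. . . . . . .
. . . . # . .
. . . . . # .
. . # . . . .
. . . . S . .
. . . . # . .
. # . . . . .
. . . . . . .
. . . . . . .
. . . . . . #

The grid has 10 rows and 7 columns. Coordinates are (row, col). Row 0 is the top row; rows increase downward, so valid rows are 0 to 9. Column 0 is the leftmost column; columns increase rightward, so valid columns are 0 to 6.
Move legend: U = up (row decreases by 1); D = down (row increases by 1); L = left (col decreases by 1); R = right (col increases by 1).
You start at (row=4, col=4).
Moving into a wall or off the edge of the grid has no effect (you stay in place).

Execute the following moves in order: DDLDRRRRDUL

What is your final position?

Answer: Final position: (row=5, col=2)

Derivation:
Start: (row=4, col=4)
  D (down): blocked, stay at (row=4, col=4)
  D (down): blocked, stay at (row=4, col=4)
  L (left): (row=4, col=4) -> (row=4, col=3)
  D (down): (row=4, col=3) -> (row=5, col=3)
  [×4]R (right): blocked, stay at (row=5, col=3)
  D (down): (row=5, col=3) -> (row=6, col=3)
  U (up): (row=6, col=3) -> (row=5, col=3)
  L (left): (row=5, col=3) -> (row=5, col=2)
Final: (row=5, col=2)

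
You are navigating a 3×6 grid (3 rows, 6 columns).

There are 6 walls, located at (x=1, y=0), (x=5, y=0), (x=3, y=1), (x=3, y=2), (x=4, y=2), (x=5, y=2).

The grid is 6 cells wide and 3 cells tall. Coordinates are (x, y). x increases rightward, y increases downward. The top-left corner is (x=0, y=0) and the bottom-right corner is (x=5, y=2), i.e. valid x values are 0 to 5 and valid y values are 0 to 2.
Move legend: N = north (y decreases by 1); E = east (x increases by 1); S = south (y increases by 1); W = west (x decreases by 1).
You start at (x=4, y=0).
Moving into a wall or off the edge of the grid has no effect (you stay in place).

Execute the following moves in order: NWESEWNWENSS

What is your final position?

Answer: Final position: (x=4, y=1)

Derivation:
Start: (x=4, y=0)
  N (north): blocked, stay at (x=4, y=0)
  W (west): (x=4, y=0) -> (x=3, y=0)
  E (east): (x=3, y=0) -> (x=4, y=0)
  S (south): (x=4, y=0) -> (x=4, y=1)
  E (east): (x=4, y=1) -> (x=5, y=1)
  W (west): (x=5, y=1) -> (x=4, y=1)
  N (north): (x=4, y=1) -> (x=4, y=0)
  W (west): (x=4, y=0) -> (x=3, y=0)
  E (east): (x=3, y=0) -> (x=4, y=0)
  N (north): blocked, stay at (x=4, y=0)
  S (south): (x=4, y=0) -> (x=4, y=1)
  S (south): blocked, stay at (x=4, y=1)
Final: (x=4, y=1)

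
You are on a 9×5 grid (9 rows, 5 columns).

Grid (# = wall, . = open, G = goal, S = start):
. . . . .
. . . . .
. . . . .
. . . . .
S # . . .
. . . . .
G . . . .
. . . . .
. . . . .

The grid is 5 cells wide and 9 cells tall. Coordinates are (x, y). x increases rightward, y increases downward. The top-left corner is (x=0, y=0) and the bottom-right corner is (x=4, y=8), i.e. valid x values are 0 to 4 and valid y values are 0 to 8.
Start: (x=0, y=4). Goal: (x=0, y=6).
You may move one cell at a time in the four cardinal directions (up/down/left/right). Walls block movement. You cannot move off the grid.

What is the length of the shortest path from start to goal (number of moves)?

BFS from (x=0, y=4) until reaching (x=0, y=6):
  Distance 0: (x=0, y=4)
  Distance 1: (x=0, y=3), (x=0, y=5)
  Distance 2: (x=0, y=2), (x=1, y=3), (x=1, y=5), (x=0, y=6)  <- goal reached here
One shortest path (2 moves): (x=0, y=4) -> (x=0, y=5) -> (x=0, y=6)

Answer: Shortest path length: 2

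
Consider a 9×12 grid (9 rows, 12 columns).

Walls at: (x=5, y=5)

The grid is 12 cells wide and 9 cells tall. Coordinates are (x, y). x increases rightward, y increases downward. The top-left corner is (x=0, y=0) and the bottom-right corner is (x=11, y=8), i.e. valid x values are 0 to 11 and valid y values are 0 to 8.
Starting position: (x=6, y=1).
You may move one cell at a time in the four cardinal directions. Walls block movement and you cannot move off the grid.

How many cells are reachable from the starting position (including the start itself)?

BFS flood-fill from (x=6, y=1):
  Distance 0: (x=6, y=1)
  Distance 1: (x=6, y=0), (x=5, y=1), (x=7, y=1), (x=6, y=2)
  Distance 2: (x=5, y=0), (x=7, y=0), (x=4, y=1), (x=8, y=1), (x=5, y=2), (x=7, y=2), (x=6, y=3)
  Distance 3: (x=4, y=0), (x=8, y=0), (x=3, y=1), (x=9, y=1), (x=4, y=2), (x=8, y=2), (x=5, y=3), (x=7, y=3), (x=6, y=4)
  Distance 4: (x=3, y=0), (x=9, y=0), (x=2, y=1), (x=10, y=1), (x=3, y=2), (x=9, y=2), (x=4, y=3), (x=8, y=3), (x=5, y=4), (x=7, y=4), (x=6, y=5)
  Distance 5: (x=2, y=0), (x=10, y=0), (x=1, y=1), (x=11, y=1), (x=2, y=2), (x=10, y=2), (x=3, y=3), (x=9, y=3), (x=4, y=4), (x=8, y=4), (x=7, y=5), (x=6, y=6)
  Distance 6: (x=1, y=0), (x=11, y=0), (x=0, y=1), (x=1, y=2), (x=11, y=2), (x=2, y=3), (x=10, y=3), (x=3, y=4), (x=9, y=4), (x=4, y=5), (x=8, y=5), (x=5, y=6), (x=7, y=6), (x=6, y=7)
  Distance 7: (x=0, y=0), (x=0, y=2), (x=1, y=3), (x=11, y=3), (x=2, y=4), (x=10, y=4), (x=3, y=5), (x=9, y=5), (x=4, y=6), (x=8, y=6), (x=5, y=7), (x=7, y=7), (x=6, y=8)
  Distance 8: (x=0, y=3), (x=1, y=4), (x=11, y=4), (x=2, y=5), (x=10, y=5), (x=3, y=6), (x=9, y=6), (x=4, y=7), (x=8, y=7), (x=5, y=8), (x=7, y=8)
  Distance 9: (x=0, y=4), (x=1, y=5), (x=11, y=5), (x=2, y=6), (x=10, y=6), (x=3, y=7), (x=9, y=7), (x=4, y=8), (x=8, y=8)
  Distance 10: (x=0, y=5), (x=1, y=6), (x=11, y=6), (x=2, y=7), (x=10, y=7), (x=3, y=8), (x=9, y=8)
  Distance 11: (x=0, y=6), (x=1, y=7), (x=11, y=7), (x=2, y=8), (x=10, y=8)
  Distance 12: (x=0, y=7), (x=1, y=8), (x=11, y=8)
  Distance 13: (x=0, y=8)
Total reachable: 107 (grid has 107 open cells total)

Answer: Reachable cells: 107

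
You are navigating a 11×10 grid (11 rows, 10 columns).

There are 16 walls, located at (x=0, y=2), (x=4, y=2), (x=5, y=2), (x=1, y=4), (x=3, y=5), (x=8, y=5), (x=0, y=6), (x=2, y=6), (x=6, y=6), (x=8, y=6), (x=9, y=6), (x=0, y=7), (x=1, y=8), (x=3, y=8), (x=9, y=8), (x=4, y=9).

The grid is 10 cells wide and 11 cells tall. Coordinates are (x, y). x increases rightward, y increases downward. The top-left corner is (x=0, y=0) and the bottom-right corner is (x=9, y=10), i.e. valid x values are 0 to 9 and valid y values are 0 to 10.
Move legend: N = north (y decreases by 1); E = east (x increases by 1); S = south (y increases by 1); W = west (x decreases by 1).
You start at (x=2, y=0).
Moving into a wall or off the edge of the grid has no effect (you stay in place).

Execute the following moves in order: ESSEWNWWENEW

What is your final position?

Start: (x=2, y=0)
  E (east): (x=2, y=0) -> (x=3, y=0)
  S (south): (x=3, y=0) -> (x=3, y=1)
  S (south): (x=3, y=1) -> (x=3, y=2)
  E (east): blocked, stay at (x=3, y=2)
  W (west): (x=3, y=2) -> (x=2, y=2)
  N (north): (x=2, y=2) -> (x=2, y=1)
  W (west): (x=2, y=1) -> (x=1, y=1)
  W (west): (x=1, y=1) -> (x=0, y=1)
  E (east): (x=0, y=1) -> (x=1, y=1)
  N (north): (x=1, y=1) -> (x=1, y=0)
  E (east): (x=1, y=0) -> (x=2, y=0)
  W (west): (x=2, y=0) -> (x=1, y=0)
Final: (x=1, y=0)

Answer: Final position: (x=1, y=0)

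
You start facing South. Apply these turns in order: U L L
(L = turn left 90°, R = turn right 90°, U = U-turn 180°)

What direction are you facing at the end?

Start: South
  U (U-turn (180°)) -> North
  L (left (90° counter-clockwise)) -> West
  L (left (90° counter-clockwise)) -> South
Final: South

Answer: Final heading: South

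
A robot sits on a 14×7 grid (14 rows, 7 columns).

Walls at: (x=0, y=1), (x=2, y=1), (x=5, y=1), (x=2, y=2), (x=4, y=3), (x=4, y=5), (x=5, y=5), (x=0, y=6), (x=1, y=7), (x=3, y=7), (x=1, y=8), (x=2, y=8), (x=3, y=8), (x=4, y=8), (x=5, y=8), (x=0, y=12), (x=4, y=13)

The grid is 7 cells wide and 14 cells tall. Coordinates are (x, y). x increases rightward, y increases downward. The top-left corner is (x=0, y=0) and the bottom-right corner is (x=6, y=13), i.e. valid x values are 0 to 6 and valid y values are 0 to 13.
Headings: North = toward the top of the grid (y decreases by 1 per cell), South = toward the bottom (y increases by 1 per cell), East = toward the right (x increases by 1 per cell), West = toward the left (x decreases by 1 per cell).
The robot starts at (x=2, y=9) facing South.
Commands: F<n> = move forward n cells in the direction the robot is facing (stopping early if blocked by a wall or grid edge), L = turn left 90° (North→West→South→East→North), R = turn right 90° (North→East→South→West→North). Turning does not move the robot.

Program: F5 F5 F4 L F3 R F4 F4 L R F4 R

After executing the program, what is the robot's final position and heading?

Answer: Final position: (x=3, y=13), facing West

Derivation:
Start: (x=2, y=9), facing South
  F5: move forward 4/5 (blocked), now at (x=2, y=13)
  F5: move forward 0/5 (blocked), now at (x=2, y=13)
  F4: move forward 0/4 (blocked), now at (x=2, y=13)
  L: turn left, now facing East
  F3: move forward 1/3 (blocked), now at (x=3, y=13)
  R: turn right, now facing South
  F4: move forward 0/4 (blocked), now at (x=3, y=13)
  F4: move forward 0/4 (blocked), now at (x=3, y=13)
  L: turn left, now facing East
  R: turn right, now facing South
  F4: move forward 0/4 (blocked), now at (x=3, y=13)
  R: turn right, now facing West
Final: (x=3, y=13), facing West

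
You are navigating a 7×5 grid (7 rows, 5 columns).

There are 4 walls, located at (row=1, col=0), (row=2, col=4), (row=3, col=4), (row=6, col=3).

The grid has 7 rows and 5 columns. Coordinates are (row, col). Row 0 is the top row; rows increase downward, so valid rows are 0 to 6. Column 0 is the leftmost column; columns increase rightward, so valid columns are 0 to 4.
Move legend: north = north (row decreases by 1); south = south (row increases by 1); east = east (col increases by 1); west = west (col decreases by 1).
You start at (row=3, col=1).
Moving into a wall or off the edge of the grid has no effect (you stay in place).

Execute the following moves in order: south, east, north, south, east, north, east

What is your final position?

Answer: Final position: (row=3, col=3)

Derivation:
Start: (row=3, col=1)
  south (south): (row=3, col=1) -> (row=4, col=1)
  east (east): (row=4, col=1) -> (row=4, col=2)
  north (north): (row=4, col=2) -> (row=3, col=2)
  south (south): (row=3, col=2) -> (row=4, col=2)
  east (east): (row=4, col=2) -> (row=4, col=3)
  north (north): (row=4, col=3) -> (row=3, col=3)
  east (east): blocked, stay at (row=3, col=3)
Final: (row=3, col=3)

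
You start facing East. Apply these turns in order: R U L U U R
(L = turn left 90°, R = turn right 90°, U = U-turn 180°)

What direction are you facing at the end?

Answer: Final heading: North

Derivation:
Start: East
  R (right (90° clockwise)) -> South
  U (U-turn (180°)) -> North
  L (left (90° counter-clockwise)) -> West
  U (U-turn (180°)) -> East
  U (U-turn (180°)) -> West
  R (right (90° clockwise)) -> North
Final: North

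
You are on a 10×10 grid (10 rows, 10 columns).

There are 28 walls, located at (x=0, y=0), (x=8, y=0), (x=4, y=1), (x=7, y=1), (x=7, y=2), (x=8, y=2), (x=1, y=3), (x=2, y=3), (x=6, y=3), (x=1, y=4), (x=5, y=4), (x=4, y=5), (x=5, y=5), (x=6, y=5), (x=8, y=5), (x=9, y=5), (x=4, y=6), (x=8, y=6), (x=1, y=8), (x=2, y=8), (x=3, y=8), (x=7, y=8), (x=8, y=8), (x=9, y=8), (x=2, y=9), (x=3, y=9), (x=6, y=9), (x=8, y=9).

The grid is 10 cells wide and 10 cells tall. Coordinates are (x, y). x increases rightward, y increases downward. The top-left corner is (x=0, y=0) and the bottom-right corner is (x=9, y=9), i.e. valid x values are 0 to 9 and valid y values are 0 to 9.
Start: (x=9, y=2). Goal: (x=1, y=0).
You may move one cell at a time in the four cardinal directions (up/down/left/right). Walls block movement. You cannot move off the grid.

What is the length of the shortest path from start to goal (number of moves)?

Answer: Shortest path length: 20

Derivation:
BFS from (x=9, y=2) until reaching (x=1, y=0):
  Distance 0: (x=9, y=2)
  Distance 1: (x=9, y=1), (x=9, y=3)
  Distance 2: (x=9, y=0), (x=8, y=1), (x=8, y=3), (x=9, y=4)
  Distance 3: (x=7, y=3), (x=8, y=4)
  Distance 4: (x=7, y=4)
  Distance 5: (x=6, y=4), (x=7, y=5)
  Distance 6: (x=7, y=6)
  Distance 7: (x=6, y=6), (x=7, y=7)
  Distance 8: (x=5, y=6), (x=6, y=7), (x=8, y=7)
  Distance 9: (x=5, y=7), (x=9, y=7), (x=6, y=8)
  Distance 10: (x=9, y=6), (x=4, y=7), (x=5, y=8)
  Distance 11: (x=3, y=7), (x=4, y=8), (x=5, y=9)
  Distance 12: (x=3, y=6), (x=2, y=7), (x=4, y=9)
  Distance 13: (x=3, y=5), (x=2, y=6), (x=1, y=7)
  Distance 14: (x=3, y=4), (x=2, y=5), (x=1, y=6), (x=0, y=7)
  Distance 15: (x=3, y=3), (x=2, y=4), (x=4, y=4), (x=1, y=5), (x=0, y=6), (x=0, y=8)
  Distance 16: (x=3, y=2), (x=4, y=3), (x=0, y=5), (x=0, y=9)
  Distance 17: (x=3, y=1), (x=2, y=2), (x=4, y=2), (x=5, y=3), (x=0, y=4), (x=1, y=9)
  Distance 18: (x=3, y=0), (x=2, y=1), (x=1, y=2), (x=5, y=2), (x=0, y=3)
  Distance 19: (x=2, y=0), (x=4, y=0), (x=1, y=1), (x=5, y=1), (x=0, y=2), (x=6, y=2)
  Distance 20: (x=1, y=0), (x=5, y=0), (x=0, y=1), (x=6, y=1)  <- goal reached here
One shortest path (20 moves): (x=9, y=2) -> (x=9, y=3) -> (x=8, y=3) -> (x=7, y=3) -> (x=7, y=4) -> (x=7, y=5) -> (x=7, y=6) -> (x=6, y=6) -> (x=5, y=6) -> (x=5, y=7) -> (x=4, y=7) -> (x=3, y=7) -> (x=3, y=6) -> (x=3, y=5) -> (x=3, y=4) -> (x=3, y=3) -> (x=3, y=2) -> (x=2, y=2) -> (x=1, y=2) -> (x=1, y=1) -> (x=1, y=0)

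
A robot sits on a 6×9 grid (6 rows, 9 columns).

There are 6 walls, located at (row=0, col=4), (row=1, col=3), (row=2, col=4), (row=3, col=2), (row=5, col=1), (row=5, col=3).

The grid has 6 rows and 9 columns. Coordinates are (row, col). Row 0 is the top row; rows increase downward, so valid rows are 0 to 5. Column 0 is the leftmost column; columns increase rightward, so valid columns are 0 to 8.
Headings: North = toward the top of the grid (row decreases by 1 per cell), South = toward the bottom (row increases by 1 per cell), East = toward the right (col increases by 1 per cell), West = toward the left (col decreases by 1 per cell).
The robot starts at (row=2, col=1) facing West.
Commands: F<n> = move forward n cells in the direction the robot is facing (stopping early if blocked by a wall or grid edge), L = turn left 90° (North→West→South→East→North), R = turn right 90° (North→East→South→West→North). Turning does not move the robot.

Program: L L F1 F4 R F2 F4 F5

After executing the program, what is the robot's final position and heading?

Answer: Final position: (row=4, col=3), facing South

Derivation:
Start: (row=2, col=1), facing West
  L: turn left, now facing South
  L: turn left, now facing East
  F1: move forward 1, now at (row=2, col=2)
  F4: move forward 1/4 (blocked), now at (row=2, col=3)
  R: turn right, now facing South
  F2: move forward 2, now at (row=4, col=3)
  F4: move forward 0/4 (blocked), now at (row=4, col=3)
  F5: move forward 0/5 (blocked), now at (row=4, col=3)
Final: (row=4, col=3), facing South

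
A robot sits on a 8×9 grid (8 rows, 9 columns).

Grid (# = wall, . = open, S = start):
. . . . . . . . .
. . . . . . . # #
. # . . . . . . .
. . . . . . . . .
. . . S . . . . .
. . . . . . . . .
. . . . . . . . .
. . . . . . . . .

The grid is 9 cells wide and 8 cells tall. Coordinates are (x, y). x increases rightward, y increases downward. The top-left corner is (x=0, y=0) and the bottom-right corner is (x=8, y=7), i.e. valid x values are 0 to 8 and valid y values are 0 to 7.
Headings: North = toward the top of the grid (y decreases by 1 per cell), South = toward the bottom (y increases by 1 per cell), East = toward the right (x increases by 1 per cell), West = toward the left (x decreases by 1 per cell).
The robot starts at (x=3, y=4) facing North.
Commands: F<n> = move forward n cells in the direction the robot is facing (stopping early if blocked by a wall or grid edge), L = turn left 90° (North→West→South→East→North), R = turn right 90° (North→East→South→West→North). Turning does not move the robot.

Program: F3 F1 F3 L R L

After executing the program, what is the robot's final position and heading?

Answer: Final position: (x=3, y=0), facing West

Derivation:
Start: (x=3, y=4), facing North
  F3: move forward 3, now at (x=3, y=1)
  F1: move forward 1, now at (x=3, y=0)
  F3: move forward 0/3 (blocked), now at (x=3, y=0)
  L: turn left, now facing West
  R: turn right, now facing North
  L: turn left, now facing West
Final: (x=3, y=0), facing West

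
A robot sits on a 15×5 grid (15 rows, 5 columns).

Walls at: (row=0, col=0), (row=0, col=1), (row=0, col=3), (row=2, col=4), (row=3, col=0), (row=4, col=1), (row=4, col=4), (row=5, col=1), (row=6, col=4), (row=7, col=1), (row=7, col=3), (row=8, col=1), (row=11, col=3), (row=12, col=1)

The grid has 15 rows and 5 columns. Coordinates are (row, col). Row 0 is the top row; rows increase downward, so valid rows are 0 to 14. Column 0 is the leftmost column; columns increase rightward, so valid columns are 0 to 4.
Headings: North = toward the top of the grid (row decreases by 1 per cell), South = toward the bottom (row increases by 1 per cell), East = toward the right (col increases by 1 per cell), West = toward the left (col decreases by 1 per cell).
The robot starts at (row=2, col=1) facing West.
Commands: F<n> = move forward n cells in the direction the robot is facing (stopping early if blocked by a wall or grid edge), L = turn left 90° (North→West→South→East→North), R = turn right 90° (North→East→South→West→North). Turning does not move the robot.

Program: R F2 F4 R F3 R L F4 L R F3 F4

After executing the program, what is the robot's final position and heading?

Start: (row=2, col=1), facing West
  R: turn right, now facing North
  F2: move forward 1/2 (blocked), now at (row=1, col=1)
  F4: move forward 0/4 (blocked), now at (row=1, col=1)
  R: turn right, now facing East
  F3: move forward 3, now at (row=1, col=4)
  R: turn right, now facing South
  L: turn left, now facing East
  F4: move forward 0/4 (blocked), now at (row=1, col=4)
  L: turn left, now facing North
  R: turn right, now facing East
  F3: move forward 0/3 (blocked), now at (row=1, col=4)
  F4: move forward 0/4 (blocked), now at (row=1, col=4)
Final: (row=1, col=4), facing East

Answer: Final position: (row=1, col=4), facing East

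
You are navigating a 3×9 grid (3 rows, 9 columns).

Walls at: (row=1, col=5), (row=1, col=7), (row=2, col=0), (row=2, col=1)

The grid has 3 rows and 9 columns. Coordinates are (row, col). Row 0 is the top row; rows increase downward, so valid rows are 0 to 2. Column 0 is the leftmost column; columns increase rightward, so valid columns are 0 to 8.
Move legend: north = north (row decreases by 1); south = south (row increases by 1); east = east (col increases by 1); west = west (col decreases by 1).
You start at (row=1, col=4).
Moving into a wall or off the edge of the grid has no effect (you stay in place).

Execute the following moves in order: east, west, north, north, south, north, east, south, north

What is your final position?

Answer: Final position: (row=0, col=4)

Derivation:
Start: (row=1, col=4)
  east (east): blocked, stay at (row=1, col=4)
  west (west): (row=1, col=4) -> (row=1, col=3)
  north (north): (row=1, col=3) -> (row=0, col=3)
  north (north): blocked, stay at (row=0, col=3)
  south (south): (row=0, col=3) -> (row=1, col=3)
  north (north): (row=1, col=3) -> (row=0, col=3)
  east (east): (row=0, col=3) -> (row=0, col=4)
  south (south): (row=0, col=4) -> (row=1, col=4)
  north (north): (row=1, col=4) -> (row=0, col=4)
Final: (row=0, col=4)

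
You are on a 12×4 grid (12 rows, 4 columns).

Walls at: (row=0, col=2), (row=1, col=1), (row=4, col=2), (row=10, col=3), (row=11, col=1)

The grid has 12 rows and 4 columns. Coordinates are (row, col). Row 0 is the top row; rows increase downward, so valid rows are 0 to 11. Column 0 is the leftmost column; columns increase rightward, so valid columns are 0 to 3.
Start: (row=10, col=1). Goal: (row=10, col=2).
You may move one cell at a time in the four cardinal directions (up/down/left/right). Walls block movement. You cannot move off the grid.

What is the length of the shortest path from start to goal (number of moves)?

Answer: Shortest path length: 1

Derivation:
BFS from (row=10, col=1) until reaching (row=10, col=2):
  Distance 0: (row=10, col=1)
  Distance 1: (row=9, col=1), (row=10, col=0), (row=10, col=2)  <- goal reached here
One shortest path (1 moves): (row=10, col=1) -> (row=10, col=2)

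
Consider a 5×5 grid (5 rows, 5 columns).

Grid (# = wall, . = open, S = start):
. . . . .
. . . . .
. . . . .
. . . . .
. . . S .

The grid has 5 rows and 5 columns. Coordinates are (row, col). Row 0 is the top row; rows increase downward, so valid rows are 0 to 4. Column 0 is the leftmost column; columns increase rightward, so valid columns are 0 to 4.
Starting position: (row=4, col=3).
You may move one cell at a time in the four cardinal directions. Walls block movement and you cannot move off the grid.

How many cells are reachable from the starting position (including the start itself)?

Answer: Reachable cells: 25

Derivation:
BFS flood-fill from (row=4, col=3):
  Distance 0: (row=4, col=3)
  Distance 1: (row=3, col=3), (row=4, col=2), (row=4, col=4)
  Distance 2: (row=2, col=3), (row=3, col=2), (row=3, col=4), (row=4, col=1)
  Distance 3: (row=1, col=3), (row=2, col=2), (row=2, col=4), (row=3, col=1), (row=4, col=0)
  Distance 4: (row=0, col=3), (row=1, col=2), (row=1, col=4), (row=2, col=1), (row=3, col=0)
  Distance 5: (row=0, col=2), (row=0, col=4), (row=1, col=1), (row=2, col=0)
  Distance 6: (row=0, col=1), (row=1, col=0)
  Distance 7: (row=0, col=0)
Total reachable: 25 (grid has 25 open cells total)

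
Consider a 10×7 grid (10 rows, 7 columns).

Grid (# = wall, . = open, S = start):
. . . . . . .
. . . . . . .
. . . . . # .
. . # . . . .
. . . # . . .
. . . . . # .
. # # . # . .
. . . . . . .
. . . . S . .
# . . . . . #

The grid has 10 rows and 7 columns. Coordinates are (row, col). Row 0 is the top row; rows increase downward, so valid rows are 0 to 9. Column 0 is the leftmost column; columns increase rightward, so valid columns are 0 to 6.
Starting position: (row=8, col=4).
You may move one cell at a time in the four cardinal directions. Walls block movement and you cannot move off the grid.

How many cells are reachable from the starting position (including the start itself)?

Answer: Reachable cells: 61

Derivation:
BFS flood-fill from (row=8, col=4):
  Distance 0: (row=8, col=4)
  Distance 1: (row=7, col=4), (row=8, col=3), (row=8, col=5), (row=9, col=4)
  Distance 2: (row=7, col=3), (row=7, col=5), (row=8, col=2), (row=8, col=6), (row=9, col=3), (row=9, col=5)
  Distance 3: (row=6, col=3), (row=6, col=5), (row=7, col=2), (row=7, col=6), (row=8, col=1), (row=9, col=2)
  Distance 4: (row=5, col=3), (row=6, col=6), (row=7, col=1), (row=8, col=0), (row=9, col=1)
  Distance 5: (row=5, col=2), (row=5, col=4), (row=5, col=6), (row=7, col=0)
  Distance 6: (row=4, col=2), (row=4, col=4), (row=4, col=6), (row=5, col=1), (row=6, col=0)
  Distance 7: (row=3, col=4), (row=3, col=6), (row=4, col=1), (row=4, col=5), (row=5, col=0)
  Distance 8: (row=2, col=4), (row=2, col=6), (row=3, col=1), (row=3, col=3), (row=3, col=5), (row=4, col=0)
  Distance 9: (row=1, col=4), (row=1, col=6), (row=2, col=1), (row=2, col=3), (row=3, col=0)
  Distance 10: (row=0, col=4), (row=0, col=6), (row=1, col=1), (row=1, col=3), (row=1, col=5), (row=2, col=0), (row=2, col=2)
  Distance 11: (row=0, col=1), (row=0, col=3), (row=0, col=5), (row=1, col=0), (row=1, col=2)
  Distance 12: (row=0, col=0), (row=0, col=2)
Total reachable: 61 (grid has 61 open cells total)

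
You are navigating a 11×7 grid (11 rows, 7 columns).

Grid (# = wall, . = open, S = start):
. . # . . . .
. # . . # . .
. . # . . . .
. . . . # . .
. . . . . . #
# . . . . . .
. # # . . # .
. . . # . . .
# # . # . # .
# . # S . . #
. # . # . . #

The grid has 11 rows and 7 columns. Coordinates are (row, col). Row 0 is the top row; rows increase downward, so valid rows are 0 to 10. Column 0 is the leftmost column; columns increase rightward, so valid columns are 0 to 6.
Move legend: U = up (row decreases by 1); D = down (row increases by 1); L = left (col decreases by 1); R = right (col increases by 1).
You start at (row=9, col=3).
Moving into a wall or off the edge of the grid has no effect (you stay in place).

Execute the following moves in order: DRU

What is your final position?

Start: (row=9, col=3)
  D (down): blocked, stay at (row=9, col=3)
  R (right): (row=9, col=3) -> (row=9, col=4)
  U (up): (row=9, col=4) -> (row=8, col=4)
Final: (row=8, col=4)

Answer: Final position: (row=8, col=4)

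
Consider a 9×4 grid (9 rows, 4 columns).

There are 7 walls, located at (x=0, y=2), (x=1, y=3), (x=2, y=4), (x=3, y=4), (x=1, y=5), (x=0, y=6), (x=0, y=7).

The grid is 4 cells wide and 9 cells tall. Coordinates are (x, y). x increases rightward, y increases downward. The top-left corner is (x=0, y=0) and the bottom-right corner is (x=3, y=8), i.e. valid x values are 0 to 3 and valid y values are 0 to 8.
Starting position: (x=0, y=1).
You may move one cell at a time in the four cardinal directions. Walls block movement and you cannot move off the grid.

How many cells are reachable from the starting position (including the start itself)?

Answer: Reachable cells: 13

Derivation:
BFS flood-fill from (x=0, y=1):
  Distance 0: (x=0, y=1)
  Distance 1: (x=0, y=0), (x=1, y=1)
  Distance 2: (x=1, y=0), (x=2, y=1), (x=1, y=2)
  Distance 3: (x=2, y=0), (x=3, y=1), (x=2, y=2)
  Distance 4: (x=3, y=0), (x=3, y=2), (x=2, y=3)
  Distance 5: (x=3, y=3)
Total reachable: 13 (grid has 29 open cells total)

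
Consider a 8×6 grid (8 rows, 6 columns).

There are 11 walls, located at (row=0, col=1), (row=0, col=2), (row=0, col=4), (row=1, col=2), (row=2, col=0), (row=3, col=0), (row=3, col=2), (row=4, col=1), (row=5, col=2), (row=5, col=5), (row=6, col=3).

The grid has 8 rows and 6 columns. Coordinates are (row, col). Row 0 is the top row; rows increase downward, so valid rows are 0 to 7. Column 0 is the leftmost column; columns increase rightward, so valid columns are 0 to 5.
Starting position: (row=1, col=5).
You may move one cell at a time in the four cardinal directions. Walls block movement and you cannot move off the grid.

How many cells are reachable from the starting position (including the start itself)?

Answer: Reachable cells: 37

Derivation:
BFS flood-fill from (row=1, col=5):
  Distance 0: (row=1, col=5)
  Distance 1: (row=0, col=5), (row=1, col=4), (row=2, col=5)
  Distance 2: (row=1, col=3), (row=2, col=4), (row=3, col=5)
  Distance 3: (row=0, col=3), (row=2, col=3), (row=3, col=4), (row=4, col=5)
  Distance 4: (row=2, col=2), (row=3, col=3), (row=4, col=4)
  Distance 5: (row=2, col=1), (row=4, col=3), (row=5, col=4)
  Distance 6: (row=1, col=1), (row=3, col=1), (row=4, col=2), (row=5, col=3), (row=6, col=4)
  Distance 7: (row=1, col=0), (row=6, col=5), (row=7, col=4)
  Distance 8: (row=0, col=0), (row=7, col=3), (row=7, col=5)
  Distance 9: (row=7, col=2)
  Distance 10: (row=6, col=2), (row=7, col=1)
  Distance 11: (row=6, col=1), (row=7, col=0)
  Distance 12: (row=5, col=1), (row=6, col=0)
  Distance 13: (row=5, col=0)
  Distance 14: (row=4, col=0)
Total reachable: 37 (grid has 37 open cells total)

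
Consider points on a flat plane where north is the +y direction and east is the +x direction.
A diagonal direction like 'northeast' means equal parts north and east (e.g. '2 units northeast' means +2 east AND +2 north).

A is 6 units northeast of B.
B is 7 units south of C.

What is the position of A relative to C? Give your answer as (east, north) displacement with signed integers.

Answer: A is at (east=6, north=-1) relative to C.

Derivation:
Place C at the origin (east=0, north=0).
  B is 7 units south of C: delta (east=+0, north=-7); B at (east=0, north=-7).
  A is 6 units northeast of B: delta (east=+6, north=+6); A at (east=6, north=-1).
Therefore A relative to C: (east=6, north=-1).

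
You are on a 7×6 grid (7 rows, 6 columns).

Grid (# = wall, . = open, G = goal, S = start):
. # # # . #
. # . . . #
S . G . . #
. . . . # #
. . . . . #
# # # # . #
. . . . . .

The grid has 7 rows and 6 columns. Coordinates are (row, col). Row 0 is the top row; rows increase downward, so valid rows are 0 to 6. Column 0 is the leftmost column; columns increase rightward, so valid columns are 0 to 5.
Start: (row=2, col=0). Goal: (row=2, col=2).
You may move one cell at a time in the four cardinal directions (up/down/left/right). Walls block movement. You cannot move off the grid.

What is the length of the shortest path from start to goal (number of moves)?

Answer: Shortest path length: 2

Derivation:
BFS from (row=2, col=0) until reaching (row=2, col=2):
  Distance 0: (row=2, col=0)
  Distance 1: (row=1, col=0), (row=2, col=1), (row=3, col=0)
  Distance 2: (row=0, col=0), (row=2, col=2), (row=3, col=1), (row=4, col=0)  <- goal reached here
One shortest path (2 moves): (row=2, col=0) -> (row=2, col=1) -> (row=2, col=2)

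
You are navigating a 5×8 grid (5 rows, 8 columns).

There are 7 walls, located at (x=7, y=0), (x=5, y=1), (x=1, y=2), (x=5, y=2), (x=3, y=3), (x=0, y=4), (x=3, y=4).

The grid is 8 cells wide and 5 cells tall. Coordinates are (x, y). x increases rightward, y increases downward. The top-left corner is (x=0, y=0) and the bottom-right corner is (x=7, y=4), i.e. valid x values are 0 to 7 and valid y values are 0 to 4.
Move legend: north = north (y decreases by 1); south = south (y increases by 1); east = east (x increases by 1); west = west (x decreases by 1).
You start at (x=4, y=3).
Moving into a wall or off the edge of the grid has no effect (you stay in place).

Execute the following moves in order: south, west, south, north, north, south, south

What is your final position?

Answer: Final position: (x=4, y=4)

Derivation:
Start: (x=4, y=3)
  south (south): (x=4, y=3) -> (x=4, y=4)
  west (west): blocked, stay at (x=4, y=4)
  south (south): blocked, stay at (x=4, y=4)
  north (north): (x=4, y=4) -> (x=4, y=3)
  north (north): (x=4, y=3) -> (x=4, y=2)
  south (south): (x=4, y=2) -> (x=4, y=3)
  south (south): (x=4, y=3) -> (x=4, y=4)
Final: (x=4, y=4)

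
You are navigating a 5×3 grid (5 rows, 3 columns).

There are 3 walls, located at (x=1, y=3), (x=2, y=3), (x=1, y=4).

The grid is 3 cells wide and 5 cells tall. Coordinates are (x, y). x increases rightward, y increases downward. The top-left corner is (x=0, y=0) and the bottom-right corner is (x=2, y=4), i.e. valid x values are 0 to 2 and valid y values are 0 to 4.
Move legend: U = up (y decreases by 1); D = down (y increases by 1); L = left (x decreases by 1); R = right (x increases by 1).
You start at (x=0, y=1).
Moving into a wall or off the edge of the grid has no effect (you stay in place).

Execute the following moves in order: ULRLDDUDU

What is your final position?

Start: (x=0, y=1)
  U (up): (x=0, y=1) -> (x=0, y=0)
  L (left): blocked, stay at (x=0, y=0)
  R (right): (x=0, y=0) -> (x=1, y=0)
  L (left): (x=1, y=0) -> (x=0, y=0)
  D (down): (x=0, y=0) -> (x=0, y=1)
  D (down): (x=0, y=1) -> (x=0, y=2)
  U (up): (x=0, y=2) -> (x=0, y=1)
  D (down): (x=0, y=1) -> (x=0, y=2)
  U (up): (x=0, y=2) -> (x=0, y=1)
Final: (x=0, y=1)

Answer: Final position: (x=0, y=1)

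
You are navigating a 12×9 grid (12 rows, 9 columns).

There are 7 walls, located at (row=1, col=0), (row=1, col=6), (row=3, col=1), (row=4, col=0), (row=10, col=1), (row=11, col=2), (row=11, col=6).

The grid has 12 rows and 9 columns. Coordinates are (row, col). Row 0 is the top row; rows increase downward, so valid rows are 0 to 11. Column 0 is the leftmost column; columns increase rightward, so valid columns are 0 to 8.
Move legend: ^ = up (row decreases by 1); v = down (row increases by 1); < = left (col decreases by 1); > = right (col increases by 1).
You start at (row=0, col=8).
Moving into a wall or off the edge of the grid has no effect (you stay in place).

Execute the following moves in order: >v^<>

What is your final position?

Start: (row=0, col=8)
  > (right): blocked, stay at (row=0, col=8)
  v (down): (row=0, col=8) -> (row=1, col=8)
  ^ (up): (row=1, col=8) -> (row=0, col=8)
  < (left): (row=0, col=8) -> (row=0, col=7)
  > (right): (row=0, col=7) -> (row=0, col=8)
Final: (row=0, col=8)

Answer: Final position: (row=0, col=8)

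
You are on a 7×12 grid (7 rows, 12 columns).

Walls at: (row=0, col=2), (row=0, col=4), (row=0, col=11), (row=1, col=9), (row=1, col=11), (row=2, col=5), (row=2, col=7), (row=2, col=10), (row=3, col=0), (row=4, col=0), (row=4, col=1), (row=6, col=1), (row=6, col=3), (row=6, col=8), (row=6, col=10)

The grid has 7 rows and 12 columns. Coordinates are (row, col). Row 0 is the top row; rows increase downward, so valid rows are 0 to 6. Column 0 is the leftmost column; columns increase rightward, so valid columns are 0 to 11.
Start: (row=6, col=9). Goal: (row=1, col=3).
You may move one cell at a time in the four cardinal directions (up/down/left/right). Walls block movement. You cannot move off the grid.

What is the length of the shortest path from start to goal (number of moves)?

Answer: Shortest path length: 11

Derivation:
BFS from (row=6, col=9) until reaching (row=1, col=3):
  Distance 0: (row=6, col=9)
  Distance 1: (row=5, col=9)
  Distance 2: (row=4, col=9), (row=5, col=8), (row=5, col=10)
  Distance 3: (row=3, col=9), (row=4, col=8), (row=4, col=10), (row=5, col=7), (row=5, col=11)
  Distance 4: (row=2, col=9), (row=3, col=8), (row=3, col=10), (row=4, col=7), (row=4, col=11), (row=5, col=6), (row=6, col=7), (row=6, col=11)
  Distance 5: (row=2, col=8), (row=3, col=7), (row=3, col=11), (row=4, col=6), (row=5, col=5), (row=6, col=6)
  Distance 6: (row=1, col=8), (row=2, col=11), (row=3, col=6), (row=4, col=5), (row=5, col=4), (row=6, col=5)
  Distance 7: (row=0, col=8), (row=1, col=7), (row=2, col=6), (row=3, col=5), (row=4, col=4), (row=5, col=3), (row=6, col=4)
  Distance 8: (row=0, col=7), (row=0, col=9), (row=1, col=6), (row=3, col=4), (row=4, col=3), (row=5, col=2)
  Distance 9: (row=0, col=6), (row=0, col=10), (row=1, col=5), (row=2, col=4), (row=3, col=3), (row=4, col=2), (row=5, col=1), (row=6, col=2)
  Distance 10: (row=0, col=5), (row=1, col=4), (row=1, col=10), (row=2, col=3), (row=3, col=2), (row=5, col=0)
  Distance 11: (row=1, col=3), (row=2, col=2), (row=3, col=1), (row=6, col=0)  <- goal reached here
One shortest path (11 moves): (row=6, col=9) -> (row=5, col=9) -> (row=5, col=8) -> (row=5, col=7) -> (row=5, col=6) -> (row=5, col=5) -> (row=5, col=4) -> (row=5, col=3) -> (row=4, col=3) -> (row=3, col=3) -> (row=2, col=3) -> (row=1, col=3)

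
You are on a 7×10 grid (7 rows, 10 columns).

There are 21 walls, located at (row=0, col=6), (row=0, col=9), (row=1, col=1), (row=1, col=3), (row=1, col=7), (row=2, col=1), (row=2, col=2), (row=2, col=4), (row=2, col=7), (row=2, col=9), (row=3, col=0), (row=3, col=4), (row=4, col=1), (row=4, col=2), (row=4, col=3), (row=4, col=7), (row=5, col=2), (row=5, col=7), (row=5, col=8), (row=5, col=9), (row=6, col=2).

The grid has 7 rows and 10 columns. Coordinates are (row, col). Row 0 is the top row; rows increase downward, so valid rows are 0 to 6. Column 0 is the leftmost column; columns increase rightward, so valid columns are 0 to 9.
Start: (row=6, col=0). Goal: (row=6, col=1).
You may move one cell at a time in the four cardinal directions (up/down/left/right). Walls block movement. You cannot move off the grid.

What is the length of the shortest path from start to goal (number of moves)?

BFS from (row=6, col=0) until reaching (row=6, col=1):
  Distance 0: (row=6, col=0)
  Distance 1: (row=5, col=0), (row=6, col=1)  <- goal reached here
One shortest path (1 moves): (row=6, col=0) -> (row=6, col=1)

Answer: Shortest path length: 1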